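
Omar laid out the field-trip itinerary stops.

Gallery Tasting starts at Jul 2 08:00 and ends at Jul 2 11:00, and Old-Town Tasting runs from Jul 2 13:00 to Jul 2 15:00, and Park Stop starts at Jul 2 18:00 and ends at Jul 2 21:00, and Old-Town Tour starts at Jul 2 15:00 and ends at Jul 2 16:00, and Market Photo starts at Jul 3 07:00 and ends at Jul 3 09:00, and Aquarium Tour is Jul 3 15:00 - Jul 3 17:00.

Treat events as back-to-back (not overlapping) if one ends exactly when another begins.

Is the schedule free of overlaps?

Check each pair: they overlap iff neither finishes before the other starts.
Sorted by start: Gallery Tasting, Old-Town Tasting, Old-Town Tour, Park Stop, Market Photo, Aquarium Tour.
Old-Town Tasting starts after Gallery Tasting ends; Gallery Tasting is clear from here.
Old-Town Tour starts exactly when Old-Town Tasting ends (back-to-back, no overlap); Old-Town Tasting is clear from here.
Park Stop starts after Old-Town Tour ends; Old-Town Tour is clear from here.
Market Photo starts after Park Stop ends; Park Stop is clear from here.
Aquarium Tour starts after Market Photo ends.
Every pair is clear; the schedule has no overlaps.

Yes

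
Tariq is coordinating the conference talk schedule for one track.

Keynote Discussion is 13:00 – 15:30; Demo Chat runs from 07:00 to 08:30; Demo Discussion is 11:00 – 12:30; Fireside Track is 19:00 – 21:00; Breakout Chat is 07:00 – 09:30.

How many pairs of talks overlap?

Sorted by start: Demo Chat, Breakout Chat, Demo Discussion, Keynote Discussion, Fireside Track.
Breakout Chat starts before Demo Chat ends → Demo Chat and Breakout Chat overlap.
Demo Discussion starts after Demo Chat ends, so Demo Chat has no further overlaps.
Demo Discussion starts after Breakout Chat ends, so Breakout Chat has no further overlaps.
Keynote Discussion starts after Demo Discussion ends, so Demo Discussion has no further overlaps.
Fireside Track starts after Keynote Discussion ends.
Overlapping pairs: Breakout Chat & Demo Chat — 1 in total.

1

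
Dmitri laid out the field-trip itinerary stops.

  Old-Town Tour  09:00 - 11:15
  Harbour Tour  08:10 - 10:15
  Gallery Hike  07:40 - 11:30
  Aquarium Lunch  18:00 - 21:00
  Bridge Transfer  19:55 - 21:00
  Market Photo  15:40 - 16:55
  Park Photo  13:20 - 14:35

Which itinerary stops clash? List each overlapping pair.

Aquarium Lunch & Bridge Transfer, Gallery Hike & Harbour Tour, Gallery Hike & Old-Town Tour, Harbour Tour & Old-Town Tour

Two intervals overlap when each starts before the other ends.
Sorted by start: Gallery Hike, Harbour Tour, Old-Town Tour, Park Photo, Market Photo, Aquarium Lunch, Bridge Transfer.
Harbour Tour starts before Gallery Hike ends → Gallery Hike and Harbour Tour overlap.
Old-Town Tour starts before Gallery Hike ends → Gallery Hike and Old-Town Tour overlap.
Park Photo starts after Gallery Hike ends — done with Gallery Hike.
Old-Town Tour starts before Harbour Tour ends → Harbour Tour and Old-Town Tour overlap.
Park Photo starts after Harbour Tour ends — done with Harbour Tour.
Park Photo starts after Old-Town Tour ends — done with Old-Town Tour.
Market Photo starts after Park Photo ends — done with Park Photo.
Aquarium Lunch starts after Market Photo ends — done with Market Photo.
Bridge Transfer starts before Aquarium Lunch ends → Aquarium Lunch and Bridge Transfer overlap.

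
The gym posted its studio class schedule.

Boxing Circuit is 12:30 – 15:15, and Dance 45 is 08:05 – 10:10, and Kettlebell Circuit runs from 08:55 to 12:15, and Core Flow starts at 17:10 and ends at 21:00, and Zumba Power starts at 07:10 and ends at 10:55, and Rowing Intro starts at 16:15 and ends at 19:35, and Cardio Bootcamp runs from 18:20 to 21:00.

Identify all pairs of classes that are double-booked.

Cardio Bootcamp & Core Flow, Cardio Bootcamp & Rowing Intro, Core Flow & Rowing Intro, Dance 45 & Kettlebell Circuit, Dance 45 & Zumba Power, Kettlebell Circuit & Zumba Power

Sorted by start: Zumba Power, Dance 45, Kettlebell Circuit, Boxing Circuit, Rowing Intro, Core Flow, Cardio Bootcamp.
Dance 45 starts before Zumba Power ends → Zumba Power and Dance 45 overlap.
Kettlebell Circuit starts before Zumba Power ends → Zumba Power and Kettlebell Circuit overlap.
Boxing Circuit starts after Zumba Power ends — done with Zumba Power.
Kettlebell Circuit starts before Dance 45 ends → Dance 45 and Kettlebell Circuit overlap.
Boxing Circuit starts after Dance 45 ends — done with Dance 45.
Boxing Circuit starts after Kettlebell Circuit ends — done with Kettlebell Circuit.
Rowing Intro starts after Boxing Circuit ends — done with Boxing Circuit.
Core Flow starts before Rowing Intro ends → Rowing Intro and Core Flow overlap.
Cardio Bootcamp starts before Rowing Intro ends → Rowing Intro and Cardio Bootcamp overlap.
Cardio Bootcamp starts before Core Flow ends → Core Flow and Cardio Bootcamp overlap.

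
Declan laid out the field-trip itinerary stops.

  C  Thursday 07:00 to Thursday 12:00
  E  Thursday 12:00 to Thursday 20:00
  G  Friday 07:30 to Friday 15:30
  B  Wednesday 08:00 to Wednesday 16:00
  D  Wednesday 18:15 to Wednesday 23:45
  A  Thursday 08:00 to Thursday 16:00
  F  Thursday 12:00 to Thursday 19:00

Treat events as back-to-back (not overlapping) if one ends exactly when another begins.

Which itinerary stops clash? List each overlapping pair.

A & C, A & E, A & F, E & F

Check each pair: they overlap iff neither finishes before the other starts.
Sorted by start: B, D, C, A, E, F, G.
D starts after B ends, so nothing later overlaps B either.
C starts after D ends, so nothing later overlaps D either.
A starts before C ends → C and A overlap.
E starts exactly when C ends (back-to-back, no overlap), so nothing later overlaps C either.
E starts before A ends → A and E overlap.
F starts before A ends → A and F overlap.
G starts after A ends.
F starts before E ends → E and F overlap.
G starts after E ends.
G starts after F ends.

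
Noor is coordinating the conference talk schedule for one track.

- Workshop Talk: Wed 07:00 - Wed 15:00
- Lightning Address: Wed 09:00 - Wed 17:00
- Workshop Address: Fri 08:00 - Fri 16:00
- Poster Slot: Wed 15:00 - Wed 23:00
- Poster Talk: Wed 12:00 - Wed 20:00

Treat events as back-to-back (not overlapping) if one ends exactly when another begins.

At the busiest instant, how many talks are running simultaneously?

Sort all start/end points and keep a running count:
Wed 07:00 start Workshop Talk → 1
Wed 09:00 start Lightning Address → 2
Wed 12:00 start Poster Talk → 3
Wed 15:00 end Workshop Talk → 2
Wed 15:00 start Poster Slot → 3
Wed 17:00 end Lightning Address → 2
Wed 20:00 end Poster Talk → 1
Wed 23:00 end Poster Slot → 0
Fri 08:00 start Workshop Address → 1
Fri 16:00 end Workshop Address → 0
Peak is 3, at Wed 12:00 (Lightning Address, Poster Talk, Workshop Talk).

3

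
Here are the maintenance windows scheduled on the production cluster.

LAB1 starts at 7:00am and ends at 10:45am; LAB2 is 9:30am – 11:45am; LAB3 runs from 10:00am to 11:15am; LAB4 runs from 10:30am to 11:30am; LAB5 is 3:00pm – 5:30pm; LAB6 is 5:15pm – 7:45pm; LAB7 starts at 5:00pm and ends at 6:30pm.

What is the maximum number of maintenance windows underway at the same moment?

Sweep the timeline, counting +1 at each start and −1 at each end (ends before starts at a tie):
7:00am start LAB1 → 1
9:30am start LAB2 → 2
10:00am start LAB3 → 3
10:30am start LAB4 → 4
10:45am end LAB1 → 3
11:15am end LAB3 → 2
11:30am end LAB4 → 1
11:45am end LAB2 → 0
3:00pm start LAB5 → 1
5:00pm start LAB7 → 2
5:15pm start LAB6 → 3
5:30pm end LAB5 → 2
6:30pm end LAB7 → 1
7:45pm end LAB6 → 0
Peak is 4, at 10:30am (LAB1, LAB2, LAB3, LAB4).

4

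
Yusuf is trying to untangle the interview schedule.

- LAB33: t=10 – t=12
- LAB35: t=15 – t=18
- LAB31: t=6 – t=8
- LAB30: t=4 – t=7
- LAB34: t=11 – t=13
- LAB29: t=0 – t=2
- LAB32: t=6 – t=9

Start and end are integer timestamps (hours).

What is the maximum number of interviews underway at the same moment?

3

Sweep the timeline, counting +1 at each start and −1 at each end (ends before starts at a tie):
t=0 start LAB29 → 1
t=2 end LAB29 → 0
t=4 start LAB30 → 1
t=6 start LAB31 → 2
t=6 start LAB32 → 3
t=7 end LAB30 → 2
t=8 end LAB31 → 1
t=9 end LAB32 → 0
t=10 start LAB33 → 1
t=11 start LAB34 → 2
t=12 end LAB33 → 1
t=13 end LAB34 → 0
t=15 start LAB35 → 1
t=18 end LAB35 → 0
Peak is 3, at t=6 (LAB30, LAB31, LAB32).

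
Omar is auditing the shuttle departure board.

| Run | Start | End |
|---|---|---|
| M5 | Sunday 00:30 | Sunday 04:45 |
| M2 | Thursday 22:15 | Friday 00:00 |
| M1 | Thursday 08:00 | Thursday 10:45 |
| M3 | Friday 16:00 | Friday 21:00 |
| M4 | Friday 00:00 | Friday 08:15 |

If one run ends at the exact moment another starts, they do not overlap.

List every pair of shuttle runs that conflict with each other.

no overlapping pairs

Sorted by start: M1, M2, M4, M3, M5.
M2 starts after M1 ends, so nothing later overlaps M1 either.
M4 starts exactly when M2 ends (back-to-back, no overlap), so nothing later overlaps M2 either.
M3 starts after M4 ends, so nothing later overlaps M4 either.
M5 starts after M3 ends.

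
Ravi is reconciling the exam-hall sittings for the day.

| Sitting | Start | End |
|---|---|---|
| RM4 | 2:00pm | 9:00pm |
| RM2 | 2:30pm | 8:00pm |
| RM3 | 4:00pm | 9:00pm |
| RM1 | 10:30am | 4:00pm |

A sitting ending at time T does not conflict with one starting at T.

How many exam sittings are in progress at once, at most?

3

Sort all start/end points and keep a running count:
10:30am start RM1 → 1
2:00pm start RM4 → 2
2:30pm start RM2 → 3
4:00pm end RM1 → 2
4:00pm start RM3 → 3
8:00pm end RM2 → 2
9:00pm end RM3 → 1
9:00pm end RM4 → 0
Peak is 3, at 2:30pm (RM1, RM2, RM4).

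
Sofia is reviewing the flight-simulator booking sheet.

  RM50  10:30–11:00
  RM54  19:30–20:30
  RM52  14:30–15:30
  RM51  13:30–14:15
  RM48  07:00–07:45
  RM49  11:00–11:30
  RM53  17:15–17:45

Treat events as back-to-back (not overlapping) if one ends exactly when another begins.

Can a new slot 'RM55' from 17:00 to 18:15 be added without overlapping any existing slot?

No — it overlaps RM53

RM48: ends 07:45 at or before RM55 starts 17:00 → clear.
RM50: ends 11:00 at or before RM55 starts 17:00 → clear.
RM49: ends 11:30 at or before RM55 starts 17:00 → clear.
RM51: ends 14:15 at or before RM55 starts 17:00 → clear.
RM52: ends 15:30 at or before RM55 starts 17:00 → clear.
RM53: starts 17:15 before RM55 ends 18:15, and ends 17:45 after RM55 starts 17:00 → overlap.
RM54: starts 19:30 at or after RM55 ends 18:15 → clear.
RM55 overlaps RM53.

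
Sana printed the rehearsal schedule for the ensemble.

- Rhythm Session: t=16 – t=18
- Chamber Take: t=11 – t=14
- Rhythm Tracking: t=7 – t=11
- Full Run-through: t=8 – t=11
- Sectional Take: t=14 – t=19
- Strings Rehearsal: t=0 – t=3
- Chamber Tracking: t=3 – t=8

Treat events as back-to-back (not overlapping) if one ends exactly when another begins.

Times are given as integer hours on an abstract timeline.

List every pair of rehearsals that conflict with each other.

Chamber Tracking & Rhythm Tracking, Full Run-through & Rhythm Tracking, Rhythm Session & Sectional Take

Check each pair: they overlap iff neither finishes before the other starts.
Sorted by start: Strings Rehearsal, Chamber Tracking, Rhythm Tracking, Full Run-through, Chamber Take, Sectional Take, Rhythm Session.
Chamber Tracking starts exactly when Strings Rehearsal ends (back-to-back, no overlap), so nothing later overlaps Strings Rehearsal either.
Rhythm Tracking starts before Chamber Tracking ends → Chamber Tracking and Rhythm Tracking overlap.
Full Run-through starts exactly when Chamber Tracking ends (back-to-back, no overlap), so nothing later overlaps Chamber Tracking either.
Full Run-through starts before Rhythm Tracking ends → Rhythm Tracking and Full Run-through overlap.
Chamber Take starts exactly when Rhythm Tracking ends (back-to-back, no overlap), so nothing later overlaps Rhythm Tracking either.
Chamber Take starts exactly when Full Run-through ends (back-to-back, no overlap), so nothing later overlaps Full Run-through either.
Sectional Take starts exactly when Chamber Take ends (back-to-back, no overlap), so nothing later overlaps Chamber Take either.
Rhythm Session starts before Sectional Take ends → Sectional Take and Rhythm Session overlap.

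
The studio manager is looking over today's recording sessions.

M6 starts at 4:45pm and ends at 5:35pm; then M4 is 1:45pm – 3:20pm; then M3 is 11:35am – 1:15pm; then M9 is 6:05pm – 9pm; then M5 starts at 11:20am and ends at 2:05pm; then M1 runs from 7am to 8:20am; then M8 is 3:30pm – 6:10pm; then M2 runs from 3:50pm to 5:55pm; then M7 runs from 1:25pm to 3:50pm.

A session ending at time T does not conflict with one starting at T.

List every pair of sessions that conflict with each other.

M2 & M6, M2 & M8, M3 & M5, M4 & M5, M4 & M7, M5 & M7, M6 & M8, M7 & M8, M8 & M9

Sorted by start: M1, M5, M3, M7, M4, M8, M2, M6, M9.
M5 starts after M1 ends, so M1 has no further overlaps.
M3 starts before M5 ends → M5 and M3 overlap.
M7 starts before M5 ends → M5 and M7 overlap.
M4 starts before M5 ends → M5 and M4 overlap.
M8 starts after M5 ends, so M5 has no further overlaps.
M7 starts after M3 ends, so M3 has no further overlaps.
M4 starts before M7 ends → M7 and M4 overlap.
M8 starts before M7 ends → M7 and M8 overlap.
M2 starts exactly when M7 ends (back-to-back, no overlap), so M7 has no further overlaps.
M8 starts after M4 ends, so M4 has no further overlaps.
M2 starts before M8 ends → M8 and M2 overlap.
M6 starts before M8 ends → M8 and M6 overlap.
M9 starts before M8 ends → M8 and M9 overlap.
M6 starts before M2 ends → M2 and M6 overlap.
M9 starts after M2 ends.
M9 starts after M6 ends.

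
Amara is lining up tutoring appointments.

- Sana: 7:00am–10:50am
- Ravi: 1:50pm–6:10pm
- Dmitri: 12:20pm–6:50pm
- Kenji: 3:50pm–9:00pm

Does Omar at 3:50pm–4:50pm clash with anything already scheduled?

Sana: ends 10:50am at or before Omar starts 3:50pm → clear.
Dmitri: starts 12:20pm before Omar ends 4:50pm, and ends 6:50pm after Omar starts 3:50pm → overlap.
Ravi: starts 1:50pm before Omar ends 4:50pm, and ends 6:10pm after Omar starts 3:50pm → overlap.
Kenji: starts 3:50pm before Omar ends 4:50pm, and ends 9:00pm after Omar starts 3:50pm → overlap.
Omar overlaps Ravi, Dmitri, Kenji.

Yes — it overlaps Dmitri, Kenji, Ravi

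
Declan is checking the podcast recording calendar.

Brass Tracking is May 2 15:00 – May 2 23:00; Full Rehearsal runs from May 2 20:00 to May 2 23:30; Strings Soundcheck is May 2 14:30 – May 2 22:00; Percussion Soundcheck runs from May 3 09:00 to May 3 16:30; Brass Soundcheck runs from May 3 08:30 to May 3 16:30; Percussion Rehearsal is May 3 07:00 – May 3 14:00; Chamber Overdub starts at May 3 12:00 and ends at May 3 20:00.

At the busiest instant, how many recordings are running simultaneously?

4

Sort all start/end points and keep a running count:
May 2 14:30 start Strings Soundcheck → 1
May 2 15:00 start Brass Tracking → 2
May 2 20:00 start Full Rehearsal → 3
May 2 22:00 end Strings Soundcheck → 2
May 2 23:00 end Brass Tracking → 1
May 2 23:30 end Full Rehearsal → 0
May 3 07:00 start Percussion Rehearsal → 1
May 3 08:30 start Brass Soundcheck → 2
May 3 09:00 start Percussion Soundcheck → 3
May 3 12:00 start Chamber Overdub → 4
May 3 14:00 end Percussion Rehearsal → 3
May 3 16:30 end Brass Soundcheck → 2
May 3 16:30 end Percussion Soundcheck → 1
May 3 20:00 end Chamber Overdub → 0
Peak is 4, at May 3 12:00 (Brass Soundcheck, Chamber Overdub, Percussion Rehearsal, Percussion Soundcheck).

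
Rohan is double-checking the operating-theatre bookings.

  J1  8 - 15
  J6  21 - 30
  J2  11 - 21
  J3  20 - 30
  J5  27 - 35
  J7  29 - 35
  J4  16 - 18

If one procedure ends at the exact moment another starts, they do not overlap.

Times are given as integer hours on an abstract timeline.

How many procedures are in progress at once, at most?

4

Sort all start/end points and keep a running count:
8 start J1 → 1
11 start J2 → 2
15 end J1 → 1
16 start J4 → 2
18 end J4 → 1
20 start J3 → 2
21 end J2 → 1
21 start J6 → 2
27 start J5 → 3
29 start J7 → 4
30 end J3 → 3
30 end J6 → 2
35 end J5 → 1
35 end J7 → 0
Peak is 4, at 29 (J3, J5, J6, J7).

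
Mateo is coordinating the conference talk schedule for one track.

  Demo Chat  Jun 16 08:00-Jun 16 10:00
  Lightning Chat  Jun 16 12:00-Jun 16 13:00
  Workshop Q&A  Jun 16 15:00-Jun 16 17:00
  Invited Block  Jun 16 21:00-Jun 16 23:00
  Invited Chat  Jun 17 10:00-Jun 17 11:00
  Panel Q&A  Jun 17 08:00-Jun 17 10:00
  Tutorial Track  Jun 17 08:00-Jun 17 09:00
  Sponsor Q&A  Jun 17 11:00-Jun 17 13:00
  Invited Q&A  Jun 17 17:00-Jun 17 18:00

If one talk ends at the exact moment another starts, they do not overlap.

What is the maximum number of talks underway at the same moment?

Sort all start/end points and keep a running count:
Jun 16 08:00 start Demo Chat → 1
Jun 16 10:00 end Demo Chat → 0
Jun 16 12:00 start Lightning Chat → 1
Jun 16 13:00 end Lightning Chat → 0
Jun 16 15:00 start Workshop Q&A → 1
Jun 16 17:00 end Workshop Q&A → 0
Jun 16 21:00 start Invited Block → 1
Jun 16 23:00 end Invited Block → 0
Jun 17 08:00 start Panel Q&A → 1
Jun 17 08:00 start Tutorial Track → 2
Jun 17 09:00 end Tutorial Track → 1
Jun 17 10:00 end Panel Q&A → 0
Jun 17 10:00 start Invited Chat → 1
Jun 17 11:00 end Invited Chat → 0
Jun 17 11:00 start Sponsor Q&A → 1
Jun 17 13:00 end Sponsor Q&A → 0
Jun 17 17:00 start Invited Q&A → 1
Jun 17 18:00 end Invited Q&A → 0
Peak is 2, at Jun 17 08:00 (Panel Q&A, Tutorial Track).

2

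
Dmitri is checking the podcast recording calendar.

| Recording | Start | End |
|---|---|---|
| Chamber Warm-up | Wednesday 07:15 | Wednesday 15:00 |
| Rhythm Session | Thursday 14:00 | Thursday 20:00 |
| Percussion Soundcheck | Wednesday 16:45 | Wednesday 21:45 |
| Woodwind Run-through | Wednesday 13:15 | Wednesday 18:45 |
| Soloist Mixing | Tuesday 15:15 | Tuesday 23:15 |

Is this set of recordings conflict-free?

Sorted by start: Soloist Mixing, Chamber Warm-up, Woodwind Run-through, Percussion Soundcheck, Rhythm Session.
Chamber Warm-up starts after Soloist Mixing ends, so nothing later overlaps Soloist Mixing either.
Woodwind Run-through starts before Chamber Warm-up ends → Chamber Warm-up and Woodwind Run-through overlap.
That's a conflict, so the schedule is not conflict-free.

No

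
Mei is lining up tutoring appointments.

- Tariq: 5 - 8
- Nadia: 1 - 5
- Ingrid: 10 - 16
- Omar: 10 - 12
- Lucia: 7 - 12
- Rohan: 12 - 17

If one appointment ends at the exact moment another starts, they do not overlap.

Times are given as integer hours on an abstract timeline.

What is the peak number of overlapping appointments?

Sort all start/end points and keep a running count:
1 start Nadia → 1
5 end Nadia → 0
5 start Tariq → 1
7 start Lucia → 2
8 end Tariq → 1
10 start Ingrid → 2
10 start Omar → 3
12 end Lucia → 2
12 end Omar → 1
12 start Rohan → 2
16 end Ingrid → 1
17 end Rohan → 0
Peak is 3, at 10 (Ingrid, Lucia, Omar).

3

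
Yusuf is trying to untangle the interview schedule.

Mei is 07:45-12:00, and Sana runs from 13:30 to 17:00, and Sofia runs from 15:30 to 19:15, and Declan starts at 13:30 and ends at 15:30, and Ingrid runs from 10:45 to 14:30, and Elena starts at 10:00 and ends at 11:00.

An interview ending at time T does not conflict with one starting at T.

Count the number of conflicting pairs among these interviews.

Sorted by start: Mei, Elena, Ingrid, Sana, Declan, Sofia.
Elena starts before Mei ends → Mei and Elena overlap.
Ingrid starts before Mei ends → Mei and Ingrid overlap.
Sana starts after Mei ends, so nothing later overlaps Mei either.
Ingrid starts before Elena ends → Elena and Ingrid overlap.
Sana starts after Elena ends, so nothing later overlaps Elena either.
Sana starts before Ingrid ends → Ingrid and Sana overlap.
Declan starts before Ingrid ends → Ingrid and Declan overlap.
Sofia starts after Ingrid ends.
Declan starts before Sana ends → Sana and Declan overlap.
Sofia starts before Sana ends → Sana and Sofia overlap.
Sofia starts exactly when Declan ends (back-to-back, no overlap).
Overlapping pairs: Declan & Ingrid, Declan & Sana, Elena & Ingrid, Elena & Mei, Ingrid & Mei, Ingrid & Sana, Sana & Sofia — 7 in total.

7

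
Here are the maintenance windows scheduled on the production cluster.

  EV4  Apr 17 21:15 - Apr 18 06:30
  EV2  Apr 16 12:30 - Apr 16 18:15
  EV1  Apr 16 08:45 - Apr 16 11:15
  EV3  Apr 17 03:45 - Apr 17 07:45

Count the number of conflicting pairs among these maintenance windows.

0

Sorted by start: EV1, EV2, EV3, EV4.
EV2 starts after EV1 ends; EV1 is clear from here.
EV3 starts after EV2 ends; EV2 is clear from here.
EV4 starts after EV3 ends.
No pair overlaps.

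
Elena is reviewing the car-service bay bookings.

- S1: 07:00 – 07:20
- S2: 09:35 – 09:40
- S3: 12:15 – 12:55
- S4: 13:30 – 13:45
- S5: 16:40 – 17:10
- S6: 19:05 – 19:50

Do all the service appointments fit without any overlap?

Check each pair: they overlap iff neither finishes before the other starts.
Sorted by start: S1, S2, S3, S4, S5, S6.
S2 starts after S1 ends — done with S1.
S3 starts after S2 ends — done with S2.
S4 starts after S3 ends — done with S3.
S5 starts after S4 ends — done with S4.
S6 starts after S5 ends.
Every pair is clear; the schedule has no overlaps.

Yes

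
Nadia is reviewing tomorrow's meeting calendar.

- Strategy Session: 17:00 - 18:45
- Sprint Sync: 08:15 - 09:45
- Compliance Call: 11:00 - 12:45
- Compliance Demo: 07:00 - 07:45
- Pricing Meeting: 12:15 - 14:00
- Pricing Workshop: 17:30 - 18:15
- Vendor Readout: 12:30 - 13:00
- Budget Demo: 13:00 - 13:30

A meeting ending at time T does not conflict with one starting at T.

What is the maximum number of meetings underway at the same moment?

3

Sort all start/end points and keep a running count:
07:00 start Compliance Demo → 1
07:45 end Compliance Demo → 0
08:15 start Sprint Sync → 1
09:45 end Sprint Sync → 0
11:00 start Compliance Call → 1
12:15 start Pricing Meeting → 2
12:30 start Vendor Readout → 3
12:45 end Compliance Call → 2
13:00 end Vendor Readout → 1
13:00 start Budget Demo → 2
13:30 end Budget Demo → 1
14:00 end Pricing Meeting → 0
17:00 start Strategy Session → 1
17:30 start Pricing Workshop → 2
18:15 end Pricing Workshop → 1
18:45 end Strategy Session → 0
Peak is 3, at 12:30 (Compliance Call, Pricing Meeting, Vendor Readout).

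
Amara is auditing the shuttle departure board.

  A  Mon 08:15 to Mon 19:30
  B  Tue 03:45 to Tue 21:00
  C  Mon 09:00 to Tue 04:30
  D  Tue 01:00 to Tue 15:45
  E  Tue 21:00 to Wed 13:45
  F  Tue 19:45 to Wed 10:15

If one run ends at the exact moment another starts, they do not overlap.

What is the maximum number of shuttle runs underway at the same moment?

Walk through starts and ends in time order (an end at T is processed before a start at T):
Mon 08:15 start A → 1
Mon 09:00 start C → 2
Mon 19:30 end A → 1
Tue 01:00 start D → 2
Tue 03:45 start B → 3
Tue 04:30 end C → 2
Tue 15:45 end D → 1
Tue 19:45 start F → 2
Tue 21:00 end B → 1
Tue 21:00 start E → 2
Wed 10:15 end F → 1
Wed 13:45 end E → 0
Peak is 3, at Tue 03:45 (B, C, D).

3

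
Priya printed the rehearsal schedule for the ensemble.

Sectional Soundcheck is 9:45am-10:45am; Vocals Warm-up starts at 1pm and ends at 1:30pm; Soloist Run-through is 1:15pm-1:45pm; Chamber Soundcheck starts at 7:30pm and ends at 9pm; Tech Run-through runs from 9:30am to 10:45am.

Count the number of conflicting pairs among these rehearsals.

2

Sorted by start: Tech Run-through, Sectional Soundcheck, Vocals Warm-up, Soloist Run-through, Chamber Soundcheck.
Sectional Soundcheck starts before Tech Run-through ends → Tech Run-through and Sectional Soundcheck overlap.
Vocals Warm-up starts after Tech Run-through ends, so Tech Run-through has no further overlaps.
Vocals Warm-up starts after Sectional Soundcheck ends, so Sectional Soundcheck has no further overlaps.
Soloist Run-through starts before Vocals Warm-up ends → Vocals Warm-up and Soloist Run-through overlap.
Chamber Soundcheck starts after Vocals Warm-up ends.
Chamber Soundcheck starts after Soloist Run-through ends.
Overlapping pairs: Sectional Soundcheck & Tech Run-through, Soloist Run-through & Vocals Warm-up — 2 in total.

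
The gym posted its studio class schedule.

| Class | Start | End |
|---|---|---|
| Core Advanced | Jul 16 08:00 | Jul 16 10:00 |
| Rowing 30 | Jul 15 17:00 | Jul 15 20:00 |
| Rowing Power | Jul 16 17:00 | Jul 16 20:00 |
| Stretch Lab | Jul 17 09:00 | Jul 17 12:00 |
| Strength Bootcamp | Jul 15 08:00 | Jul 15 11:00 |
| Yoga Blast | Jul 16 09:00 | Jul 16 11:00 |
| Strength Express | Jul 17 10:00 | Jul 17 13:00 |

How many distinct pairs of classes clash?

2

Sorted by start: Strength Bootcamp, Rowing 30, Core Advanced, Yoga Blast, Rowing Power, Stretch Lab, Strength Express.
Rowing 30 starts after Strength Bootcamp ends — done with Strength Bootcamp.
Core Advanced starts after Rowing 30 ends — done with Rowing 30.
Yoga Blast starts before Core Advanced ends → Core Advanced and Yoga Blast overlap.
Rowing Power starts after Core Advanced ends — done with Core Advanced.
Rowing Power starts after Yoga Blast ends — done with Yoga Blast.
Stretch Lab starts after Rowing Power ends — done with Rowing Power.
Strength Express starts before Stretch Lab ends → Stretch Lab and Strength Express overlap.
Overlapping pairs: Core Advanced & Yoga Blast, Strength Express & Stretch Lab — 2 in total.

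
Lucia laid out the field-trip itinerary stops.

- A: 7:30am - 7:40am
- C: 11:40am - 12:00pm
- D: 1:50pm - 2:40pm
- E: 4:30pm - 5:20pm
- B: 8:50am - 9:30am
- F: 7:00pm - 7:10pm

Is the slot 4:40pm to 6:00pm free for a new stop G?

No — it overlaps E

A: ends 7:40am at or before G starts 4:40pm → clear.
B: ends 9:30am at or before G starts 4:40pm → clear.
C: ends 12:00pm at or before G starts 4:40pm → clear.
D: ends 2:40pm at or before G starts 4:40pm → clear.
E: starts 4:30pm before G ends 6:00pm, and ends 5:20pm after G starts 4:40pm → overlap.
F: starts 7:00pm at or after G ends 6:00pm → clear.
G overlaps E.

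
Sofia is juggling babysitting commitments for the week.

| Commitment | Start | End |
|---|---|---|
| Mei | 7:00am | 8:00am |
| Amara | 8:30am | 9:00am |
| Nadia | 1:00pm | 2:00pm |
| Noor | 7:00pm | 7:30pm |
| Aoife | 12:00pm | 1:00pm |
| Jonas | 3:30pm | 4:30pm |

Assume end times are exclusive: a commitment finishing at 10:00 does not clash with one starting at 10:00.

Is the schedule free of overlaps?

Yes

Sorted by start: Mei, Amara, Aoife, Nadia, Jonas, Noor.
Amara starts after Mei ends, so nothing later overlaps Mei either.
Aoife starts after Amara ends, so nothing later overlaps Amara either.
Nadia starts exactly when Aoife ends (back-to-back, no overlap), so nothing later overlaps Aoife either.
Jonas starts after Nadia ends, so nothing later overlaps Nadia either.
Noor starts after Jonas ends.
Every pair is clear; the schedule has no overlaps.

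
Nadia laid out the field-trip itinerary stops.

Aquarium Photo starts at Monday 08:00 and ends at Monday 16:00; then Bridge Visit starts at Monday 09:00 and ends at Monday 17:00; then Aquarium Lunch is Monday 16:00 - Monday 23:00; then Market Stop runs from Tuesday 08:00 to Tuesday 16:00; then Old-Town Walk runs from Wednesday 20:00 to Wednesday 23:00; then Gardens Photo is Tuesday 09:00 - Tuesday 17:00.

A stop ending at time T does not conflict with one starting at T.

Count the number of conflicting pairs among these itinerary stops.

Sorted by start: Aquarium Photo, Bridge Visit, Aquarium Lunch, Market Stop, Gardens Photo, Old-Town Walk.
Bridge Visit starts before Aquarium Photo ends → Aquarium Photo and Bridge Visit overlap.
Aquarium Lunch starts exactly when Aquarium Photo ends (back-to-back, no overlap), so Aquarium Photo has no further overlaps.
Aquarium Lunch starts before Bridge Visit ends → Bridge Visit and Aquarium Lunch overlap.
Market Stop starts after Bridge Visit ends, so Bridge Visit has no further overlaps.
Market Stop starts after Aquarium Lunch ends, so Aquarium Lunch has no further overlaps.
Gardens Photo starts before Market Stop ends → Market Stop and Gardens Photo overlap.
Old-Town Walk starts after Market Stop ends.
Old-Town Walk starts after Gardens Photo ends.
Overlapping pairs: Aquarium Lunch & Bridge Visit, Aquarium Photo & Bridge Visit, Gardens Photo & Market Stop — 3 in total.

3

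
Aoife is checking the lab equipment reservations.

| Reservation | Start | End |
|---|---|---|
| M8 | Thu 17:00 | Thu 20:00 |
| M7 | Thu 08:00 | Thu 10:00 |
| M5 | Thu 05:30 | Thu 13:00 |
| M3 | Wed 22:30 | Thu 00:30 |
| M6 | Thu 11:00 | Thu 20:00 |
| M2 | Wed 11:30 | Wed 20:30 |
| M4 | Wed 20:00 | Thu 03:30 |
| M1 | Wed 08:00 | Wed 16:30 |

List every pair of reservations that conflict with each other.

Two intervals overlap when each starts before the other ends.
Sorted by start: M1, M2, M4, M3, M5, M7, M6, M8.
M2 starts before M1 ends → M1 and M2 overlap.
M4 starts after M1 ends, so nothing later overlaps M1 either.
M4 starts before M2 ends → M2 and M4 overlap.
M3 starts after M2 ends, so nothing later overlaps M2 either.
M3 starts before M4 ends → M4 and M3 overlap.
M5 starts after M4 ends, so nothing later overlaps M4 either.
M5 starts after M3 ends, so nothing later overlaps M3 either.
M7 starts before M5 ends → M5 and M7 overlap.
M6 starts before M5 ends → M5 and M6 overlap.
M8 starts after M5 ends.
M6 starts after M7 ends, so nothing later overlaps M7 either.
M8 starts before M6 ends → M6 and M8 overlap.

M1 & M2, M2 & M4, M3 & M4, M5 & M6, M5 & M7, M6 & M8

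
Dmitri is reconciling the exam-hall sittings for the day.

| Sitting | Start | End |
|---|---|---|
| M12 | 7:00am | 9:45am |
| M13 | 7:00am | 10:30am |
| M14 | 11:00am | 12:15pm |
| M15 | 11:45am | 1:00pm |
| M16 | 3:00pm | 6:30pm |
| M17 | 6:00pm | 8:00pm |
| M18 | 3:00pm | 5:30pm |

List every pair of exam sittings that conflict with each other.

Two intervals overlap when each starts before the other ends.
Sorted by start: M12, M13, M14, M15, M16, M18, M17.
M13 starts before M12 ends → M12 and M13 overlap.
M14 starts after M12 ends; M12 is clear from here.
M14 starts after M13 ends; M13 is clear from here.
M15 starts before M14 ends → M14 and M15 overlap.
M16 starts after M14 ends; M14 is clear from here.
M16 starts after M15 ends; M15 is clear from here.
M18 starts before M16 ends → M16 and M18 overlap.
M17 starts before M16 ends → M16 and M17 overlap.
M17 starts after M18 ends.

M12 & M13, M14 & M15, M16 & M17, M16 & M18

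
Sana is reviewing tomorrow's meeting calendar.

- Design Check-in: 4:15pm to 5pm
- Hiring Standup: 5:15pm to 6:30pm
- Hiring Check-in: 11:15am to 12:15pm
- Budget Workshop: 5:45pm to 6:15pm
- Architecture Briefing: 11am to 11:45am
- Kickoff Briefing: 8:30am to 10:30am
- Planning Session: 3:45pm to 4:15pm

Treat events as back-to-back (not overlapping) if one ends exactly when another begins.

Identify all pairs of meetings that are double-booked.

Architecture Briefing & Hiring Check-in, Budget Workshop & Hiring Standup

Sorted by start: Kickoff Briefing, Architecture Briefing, Hiring Check-in, Planning Session, Design Check-in, Hiring Standup, Budget Workshop.
Architecture Briefing starts after Kickoff Briefing ends; Kickoff Briefing is clear from here.
Hiring Check-in starts before Architecture Briefing ends → Architecture Briefing and Hiring Check-in overlap.
Planning Session starts after Architecture Briefing ends; Architecture Briefing is clear from here.
Planning Session starts after Hiring Check-in ends; Hiring Check-in is clear from here.
Design Check-in starts exactly when Planning Session ends (back-to-back, no overlap); Planning Session is clear from here.
Hiring Standup starts after Design Check-in ends; Design Check-in is clear from here.
Budget Workshop starts before Hiring Standup ends → Hiring Standup and Budget Workshop overlap.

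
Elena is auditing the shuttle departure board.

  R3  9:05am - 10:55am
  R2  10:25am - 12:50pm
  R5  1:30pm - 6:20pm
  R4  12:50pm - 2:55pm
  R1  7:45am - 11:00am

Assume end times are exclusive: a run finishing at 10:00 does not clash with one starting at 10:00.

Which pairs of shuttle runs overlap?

R1 & R2, R1 & R3, R2 & R3, R4 & R5

Sorted by start: R1, R3, R2, R4, R5.
R3 starts before R1 ends → R1 and R3 overlap.
R2 starts before R1 ends → R1 and R2 overlap.
R4 starts after R1 ends, so R1 has no further overlaps.
R2 starts before R3 ends → R3 and R2 overlap.
R4 starts after R3 ends, so R3 has no further overlaps.
R4 starts exactly when R2 ends (back-to-back, no overlap), so R2 has no further overlaps.
R5 starts before R4 ends → R4 and R5 overlap.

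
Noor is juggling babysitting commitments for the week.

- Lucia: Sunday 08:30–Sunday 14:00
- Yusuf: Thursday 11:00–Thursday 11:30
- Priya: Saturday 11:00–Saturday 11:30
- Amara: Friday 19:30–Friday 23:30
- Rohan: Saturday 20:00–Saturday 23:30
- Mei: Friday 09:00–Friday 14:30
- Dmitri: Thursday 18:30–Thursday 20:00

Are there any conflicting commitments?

Sorted by start: Yusuf, Dmitri, Mei, Amara, Priya, Rohan, Lucia.
Dmitri starts after Yusuf ends; Yusuf is clear from here.
Mei starts after Dmitri ends; Dmitri is clear from here.
Amara starts after Mei ends; Mei is clear from here.
Priya starts after Amara ends; Amara is clear from here.
Rohan starts after Priya ends; Priya is clear from here.
Lucia starts after Rohan ends.
Every pair is clear; the schedule has no overlaps.

No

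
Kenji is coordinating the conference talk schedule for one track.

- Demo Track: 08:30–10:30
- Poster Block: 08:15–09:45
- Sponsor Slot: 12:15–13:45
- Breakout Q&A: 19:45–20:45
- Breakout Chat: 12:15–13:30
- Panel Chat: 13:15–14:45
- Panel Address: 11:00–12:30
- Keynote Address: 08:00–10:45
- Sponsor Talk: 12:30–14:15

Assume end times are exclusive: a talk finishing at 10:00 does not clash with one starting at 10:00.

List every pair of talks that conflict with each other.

Breakout Chat & Panel Address, Breakout Chat & Panel Chat, Breakout Chat & Sponsor Slot, Breakout Chat & Sponsor Talk, Demo Track & Keynote Address, Demo Track & Poster Block, Keynote Address & Poster Block, Panel Address & Sponsor Slot, Panel Chat & Sponsor Slot, Panel Chat & Sponsor Talk, Sponsor Slot & Sponsor Talk

Sorted by start: Keynote Address, Poster Block, Demo Track, Panel Address, Sponsor Slot, Breakout Chat, Sponsor Talk, Panel Chat, Breakout Q&A.
Poster Block starts before Keynote Address ends → Keynote Address and Poster Block overlap.
Demo Track starts before Keynote Address ends → Keynote Address and Demo Track overlap.
Panel Address starts after Keynote Address ends, so nothing later overlaps Keynote Address either.
Demo Track starts before Poster Block ends → Poster Block and Demo Track overlap.
Panel Address starts after Poster Block ends, so nothing later overlaps Poster Block either.
Panel Address starts after Demo Track ends, so nothing later overlaps Demo Track either.
Sponsor Slot starts before Panel Address ends → Panel Address and Sponsor Slot overlap.
Breakout Chat starts before Panel Address ends → Panel Address and Breakout Chat overlap.
Sponsor Talk starts exactly when Panel Address ends (back-to-back, no overlap), so nothing later overlaps Panel Address either.
Breakout Chat starts before Sponsor Slot ends → Sponsor Slot and Breakout Chat overlap.
Sponsor Talk starts before Sponsor Slot ends → Sponsor Slot and Sponsor Talk overlap.
Panel Chat starts before Sponsor Slot ends → Sponsor Slot and Panel Chat overlap.
Breakout Q&A starts after Sponsor Slot ends.
Sponsor Talk starts before Breakout Chat ends → Breakout Chat and Sponsor Talk overlap.
Panel Chat starts before Breakout Chat ends → Breakout Chat and Panel Chat overlap.
Breakout Q&A starts after Breakout Chat ends.
Panel Chat starts before Sponsor Talk ends → Sponsor Talk and Panel Chat overlap.
Breakout Q&A starts after Sponsor Talk ends.
Breakout Q&A starts after Panel Chat ends.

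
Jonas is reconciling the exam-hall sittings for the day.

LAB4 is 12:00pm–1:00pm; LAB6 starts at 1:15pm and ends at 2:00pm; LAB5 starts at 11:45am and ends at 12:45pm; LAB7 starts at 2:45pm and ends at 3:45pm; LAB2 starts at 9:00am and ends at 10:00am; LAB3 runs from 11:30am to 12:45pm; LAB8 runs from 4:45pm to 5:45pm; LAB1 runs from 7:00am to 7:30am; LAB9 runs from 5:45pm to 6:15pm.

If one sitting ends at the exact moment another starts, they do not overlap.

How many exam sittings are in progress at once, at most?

3

Walk through starts and ends in time order (an end at T is processed before a start at T):
7:00am start LAB1 → 1
7:30am end LAB1 → 0
9:00am start LAB2 → 1
10:00am end LAB2 → 0
11:30am start LAB3 → 1
11:45am start LAB5 → 2
12:00pm start LAB4 → 3
12:45pm end LAB3 → 2
12:45pm end LAB5 → 1
1:00pm end LAB4 → 0
1:15pm start LAB6 → 1
2:00pm end LAB6 → 0
2:45pm start LAB7 → 1
3:45pm end LAB7 → 0
4:45pm start LAB8 → 1
5:45pm end LAB8 → 0
5:45pm start LAB9 → 1
6:15pm end LAB9 → 0
Peak is 3, at 12:00pm (LAB3, LAB4, LAB5).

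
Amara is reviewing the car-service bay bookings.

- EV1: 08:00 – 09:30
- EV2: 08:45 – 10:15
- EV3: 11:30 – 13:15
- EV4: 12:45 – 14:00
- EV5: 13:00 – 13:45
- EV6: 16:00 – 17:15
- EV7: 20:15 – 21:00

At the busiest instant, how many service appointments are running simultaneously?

3

Sweep the timeline, counting +1 at each start and −1 at each end (ends before starts at a tie):
08:00 start EV1 → 1
08:45 start EV2 → 2
09:30 end EV1 → 1
10:15 end EV2 → 0
11:30 start EV3 → 1
12:45 start EV4 → 2
13:00 start EV5 → 3
13:15 end EV3 → 2
13:45 end EV5 → 1
14:00 end EV4 → 0
16:00 start EV6 → 1
17:15 end EV6 → 0
20:15 start EV7 → 1
21:00 end EV7 → 0
Peak is 3, at 13:00 (EV3, EV4, EV5).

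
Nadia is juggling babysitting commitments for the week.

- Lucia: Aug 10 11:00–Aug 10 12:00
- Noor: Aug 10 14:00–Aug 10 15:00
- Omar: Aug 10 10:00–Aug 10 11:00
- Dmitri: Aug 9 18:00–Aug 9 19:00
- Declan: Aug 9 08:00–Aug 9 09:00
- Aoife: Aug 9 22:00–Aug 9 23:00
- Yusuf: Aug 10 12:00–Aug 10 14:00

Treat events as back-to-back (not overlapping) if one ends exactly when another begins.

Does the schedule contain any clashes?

Check each pair: they overlap iff neither finishes before the other starts.
Sorted by start: Declan, Dmitri, Aoife, Omar, Lucia, Yusuf, Noor.
Dmitri starts after Declan ends, so Declan has no further overlaps.
Aoife starts after Dmitri ends, so Dmitri has no further overlaps.
Omar starts after Aoife ends, so Aoife has no further overlaps.
Lucia starts exactly when Omar ends (back-to-back, no overlap), so Omar has no further overlaps.
Yusuf starts exactly when Lucia ends (back-to-back, no overlap), so Lucia has no further overlaps.
Noor starts exactly when Yusuf ends (back-to-back, no overlap).
Every pair is clear; the schedule has no overlaps.

No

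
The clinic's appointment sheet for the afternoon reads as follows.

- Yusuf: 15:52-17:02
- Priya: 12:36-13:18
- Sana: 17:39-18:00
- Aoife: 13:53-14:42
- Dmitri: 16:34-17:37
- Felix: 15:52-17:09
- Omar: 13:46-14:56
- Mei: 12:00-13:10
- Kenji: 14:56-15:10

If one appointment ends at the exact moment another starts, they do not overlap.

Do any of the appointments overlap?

Yes

Sorted by start: Mei, Priya, Omar, Aoife, Kenji, Yusuf, Felix, Dmitri, Sana.
Priya starts before Mei ends → Mei and Priya overlap.
That's a conflict, so the schedule is not conflict-free.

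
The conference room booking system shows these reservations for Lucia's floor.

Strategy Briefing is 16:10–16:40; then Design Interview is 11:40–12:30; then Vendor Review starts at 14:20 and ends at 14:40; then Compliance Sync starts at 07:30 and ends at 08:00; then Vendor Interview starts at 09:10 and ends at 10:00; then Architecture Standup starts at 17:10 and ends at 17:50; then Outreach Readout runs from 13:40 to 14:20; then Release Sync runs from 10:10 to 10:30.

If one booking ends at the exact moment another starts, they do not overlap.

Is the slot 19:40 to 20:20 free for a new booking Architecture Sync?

Compliance Sync: ends 08:00 at or before Architecture Sync starts 19:40 → clear.
Vendor Interview: ends 10:00 at or before Architecture Sync starts 19:40 → clear.
Release Sync: ends 10:30 at or before Architecture Sync starts 19:40 → clear.
Design Interview: ends 12:30 at or before Architecture Sync starts 19:40 → clear.
Outreach Readout: ends 14:20 at or before Architecture Sync starts 19:40 → clear.
Vendor Review: ends 14:40 at or before Architecture Sync starts 19:40 → clear.
Strategy Briefing: ends 16:40 at or before Architecture Sync starts 19:40 → clear.
Architecture Standup: ends 17:50 at or before Architecture Sync starts 19:40 → clear.

Yes — the slot is free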